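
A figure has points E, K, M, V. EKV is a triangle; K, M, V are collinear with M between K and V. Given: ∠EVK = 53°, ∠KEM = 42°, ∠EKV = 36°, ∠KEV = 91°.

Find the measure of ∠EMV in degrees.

1. ∠EKM = 36°  [M on ray KV]
2. ∠EMK = 102°  [△EKM]
3. ∠EMV = 78°  [linear pair at M on KV]

∠EMV = 78°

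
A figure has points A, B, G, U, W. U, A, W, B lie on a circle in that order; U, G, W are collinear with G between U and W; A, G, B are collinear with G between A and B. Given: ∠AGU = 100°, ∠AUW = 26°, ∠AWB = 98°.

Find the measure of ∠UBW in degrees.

1. ∠BGW = 100°  [vertical angles at G]
2. ∠ABW = 26°  [same arc AW]
3. ∠BAW = 56°  [△AWB]
4. ∠BWU = 54°  [△WGB]
5. ∠BUW = 56°  [same arc WB]
6. ∠UBW = 70°  [△UWB]

∠UBW = 70°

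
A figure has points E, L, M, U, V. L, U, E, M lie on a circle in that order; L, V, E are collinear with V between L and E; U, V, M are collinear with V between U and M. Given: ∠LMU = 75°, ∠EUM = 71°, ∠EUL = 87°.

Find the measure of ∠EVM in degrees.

1. ∠LEU = 75°  [same arc LU]
2. ∠ELM = 71°  [same arc EM]
3. ∠EML = 93°  [cyclic LUEM, opposite ∠U+∠M]
4. ∠ELU = 18°  [△LUE]
5. ∠LEM = 16°  [△LEM]
6. ∠EMU = 18°  [same arc UE]
7. ∠EVM = 146°  [△EVM]

∠EVM = 146°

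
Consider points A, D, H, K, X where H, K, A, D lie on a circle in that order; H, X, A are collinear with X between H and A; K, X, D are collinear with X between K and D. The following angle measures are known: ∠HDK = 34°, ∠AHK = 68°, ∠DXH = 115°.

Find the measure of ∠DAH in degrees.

∠DAH = 47°

1. ∠ADK = 68°  [same arc KA]
2. ∠AXD = 65°  [linear pair at X on HA]
3. ∠DAH = 47°  [△AXD]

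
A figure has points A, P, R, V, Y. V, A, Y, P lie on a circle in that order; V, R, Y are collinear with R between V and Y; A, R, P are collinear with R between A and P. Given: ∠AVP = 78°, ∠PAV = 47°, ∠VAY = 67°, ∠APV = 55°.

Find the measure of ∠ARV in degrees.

1. ∠AYV = 55°  [same arc VA]
2. ∠AVY = 58°  [△VAY]
3. ∠ARV = 75°  [△VRA]

∠ARV = 75°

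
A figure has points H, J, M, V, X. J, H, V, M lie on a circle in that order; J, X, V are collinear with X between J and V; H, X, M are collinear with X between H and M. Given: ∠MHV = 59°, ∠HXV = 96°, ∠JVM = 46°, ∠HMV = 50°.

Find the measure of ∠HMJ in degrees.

1. ∠MJV = 59°  [same arc VM]
2. ∠JXM = 96°  [vertical angles at X]
3. ∠HMJ = 25°  [△JXM]

∠HMJ = 25°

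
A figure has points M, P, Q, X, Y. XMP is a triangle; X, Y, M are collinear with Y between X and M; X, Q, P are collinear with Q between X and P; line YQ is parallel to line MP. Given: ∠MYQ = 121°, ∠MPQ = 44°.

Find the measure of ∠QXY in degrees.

1. ∠QYX = 59°  [linear pair at Y on XM]
2. ∠MPX = 44°  [Q on ray PX]
3. ∠PMX = 59°  [YQ∥MP, corresponding at Y]
4. ∠MXP = 77°  [△XMP]
5. ∠QXY = 77°  [Y on XM, Q on XP]

∠QXY = 77°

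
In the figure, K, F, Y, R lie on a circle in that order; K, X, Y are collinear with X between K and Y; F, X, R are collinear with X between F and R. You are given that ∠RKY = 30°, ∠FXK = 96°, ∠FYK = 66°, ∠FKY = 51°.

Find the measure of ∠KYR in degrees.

∠KYR = 33°

1. ∠RXY = 96°  [vertical angles at X]
2. ∠FRY = 51°  [same arc FY]
3. ∠KYR = 33°  [△YXR]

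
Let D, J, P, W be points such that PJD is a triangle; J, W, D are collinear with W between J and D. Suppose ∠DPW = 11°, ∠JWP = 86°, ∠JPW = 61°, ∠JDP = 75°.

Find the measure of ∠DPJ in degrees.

1. ∠PJW = 33°  [△PJW]
2. ∠DJP = 33°  [W on ray JD]
3. ∠DPJ = 72°  [△PJD]

∠DPJ = 72°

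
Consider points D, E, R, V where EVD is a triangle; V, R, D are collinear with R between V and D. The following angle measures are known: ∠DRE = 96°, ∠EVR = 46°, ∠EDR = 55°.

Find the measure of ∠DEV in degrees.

1. ∠DVE = 46°  [R on ray VD]
2. ∠EDV = 55°  [R on ray DV]
3. ∠DEV = 79°  [△EVD]

∠DEV = 79°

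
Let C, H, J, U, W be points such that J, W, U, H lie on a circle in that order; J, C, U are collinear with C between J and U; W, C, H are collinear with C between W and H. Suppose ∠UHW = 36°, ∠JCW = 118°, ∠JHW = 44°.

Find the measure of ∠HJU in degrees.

1. ∠HCU = 118°  [vertical angles at C]
2. ∠HCJ = 62°  [linear pair at C on JU]
3. ∠HJU = 74°  [△JCH]

∠HJU = 74°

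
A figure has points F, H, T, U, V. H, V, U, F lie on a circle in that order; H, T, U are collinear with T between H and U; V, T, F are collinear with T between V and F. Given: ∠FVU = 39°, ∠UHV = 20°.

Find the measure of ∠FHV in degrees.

1. ∠UFV = 20°  [same arc VU]
2. ∠FUV = 121°  [△VUF]
3. ∠FHV = 59°  [cyclic HVUF, opposite ∠H+∠U]

∠FHV = 59°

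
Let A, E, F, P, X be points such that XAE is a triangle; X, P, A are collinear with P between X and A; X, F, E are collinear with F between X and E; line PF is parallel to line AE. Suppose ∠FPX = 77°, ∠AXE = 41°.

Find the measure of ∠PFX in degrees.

1. ∠EAX = 77°  [PF∥AE, corresponding at P]
2. ∠AEX = 62°  [△XAE]
3. ∠PFX = 62°  [PF∥AE, corresponding at F]

∠PFX = 62°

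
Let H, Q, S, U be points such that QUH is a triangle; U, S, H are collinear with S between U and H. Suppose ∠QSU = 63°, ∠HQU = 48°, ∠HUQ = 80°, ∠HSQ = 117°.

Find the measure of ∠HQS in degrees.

∠HQS = 11°

1. ∠QHU = 52°  [△QUH]
2. ∠QHS = 52°  [S on ray HU]
3. ∠HQS = 11°  [△QSH]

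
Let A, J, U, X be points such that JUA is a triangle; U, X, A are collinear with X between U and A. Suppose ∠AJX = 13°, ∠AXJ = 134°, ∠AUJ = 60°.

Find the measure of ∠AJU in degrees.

∠AJU = 87°

1. ∠JAX = 33°  [△JXA]
2. ∠JAU = 33°  [X on ray AU]
3. ∠AJU = 87°  [△JUA]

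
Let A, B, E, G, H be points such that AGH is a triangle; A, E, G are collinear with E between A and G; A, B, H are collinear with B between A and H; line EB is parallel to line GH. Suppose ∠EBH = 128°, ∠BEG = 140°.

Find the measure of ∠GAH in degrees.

1. ∠ABE = 52°  [linear pair at B on AH]
2. ∠AEB = 40°  [linear pair at E on AG]
3. ∠BAE = 88°  [△AEB]
4. ∠GAH = 88°  [E on AG, B on AH]

∠GAH = 88°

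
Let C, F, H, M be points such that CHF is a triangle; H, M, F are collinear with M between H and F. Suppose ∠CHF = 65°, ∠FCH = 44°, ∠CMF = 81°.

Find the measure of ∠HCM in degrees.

∠HCM = 16°

1. ∠CHM = 65°  [M on ray HF]
2. ∠CMH = 99°  [linear pair at M on HF]
3. ∠HCM = 16°  [△CHM]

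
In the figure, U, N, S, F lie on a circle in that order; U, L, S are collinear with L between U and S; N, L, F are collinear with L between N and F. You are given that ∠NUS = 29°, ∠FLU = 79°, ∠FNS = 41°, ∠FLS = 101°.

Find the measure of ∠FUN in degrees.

1. ∠NFS = 29°  [same arc NS]
2. ∠FSN = 110°  [△NSF]
3. ∠FUN = 70°  [cyclic UNSF, opposite ∠U+∠S]

∠FUN = 70°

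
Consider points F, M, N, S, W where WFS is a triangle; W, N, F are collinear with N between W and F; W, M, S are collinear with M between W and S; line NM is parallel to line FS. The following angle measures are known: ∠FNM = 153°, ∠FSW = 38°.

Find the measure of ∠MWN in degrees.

1. ∠MNW = 27°  [linear pair at N on WF]
2. ∠NMW = 38°  [NM∥FS, corresponding at M]
3. ∠MWN = 115°  [△WNM]

∠MWN = 115°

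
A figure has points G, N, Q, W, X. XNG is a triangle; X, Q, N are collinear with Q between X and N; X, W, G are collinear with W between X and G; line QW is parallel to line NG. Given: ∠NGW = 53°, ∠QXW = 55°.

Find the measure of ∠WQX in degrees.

∠WQX = 72°

1. ∠NGX = 53°  [W on ray GX]
2. ∠GXN = 55°  [Q on XN, W on XG]
3. ∠GNX = 72°  [△XNG]
4. ∠WQX = 72°  [QW∥NG, corresponding at Q]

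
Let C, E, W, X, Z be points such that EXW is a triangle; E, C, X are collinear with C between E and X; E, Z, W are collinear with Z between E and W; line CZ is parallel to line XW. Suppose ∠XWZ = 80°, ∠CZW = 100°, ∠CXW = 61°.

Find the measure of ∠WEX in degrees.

1. ∠EWX = 80°  [Z on ray WE]
2. ∠EXW = 61°  [C on ray XE]
3. ∠WEX = 39°  [△EXW]

∠WEX = 39°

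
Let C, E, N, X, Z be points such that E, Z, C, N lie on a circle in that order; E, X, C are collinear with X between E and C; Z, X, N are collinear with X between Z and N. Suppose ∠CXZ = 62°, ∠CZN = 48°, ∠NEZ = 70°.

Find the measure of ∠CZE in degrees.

1. ∠ECZ = 70°  [△ZXC]
2. ∠NCZ = 110°  [cyclic EZCN, opposite ∠E+∠C]
3. ∠CNZ = 22°  [△ZCN]
4. ∠CEZ = 22°  [same arc ZC]
5. ∠CZE = 88°  [△EZC]

∠CZE = 88°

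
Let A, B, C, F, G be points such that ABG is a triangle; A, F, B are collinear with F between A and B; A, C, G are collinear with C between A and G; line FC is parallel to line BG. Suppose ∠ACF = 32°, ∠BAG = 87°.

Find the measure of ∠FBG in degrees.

1. ∠AGB = 32°  [FC∥BG, corresponding at C]
2. ∠ABG = 61°  [△ABG]
3. ∠FBG = 61°  [F on ray BA]

∠FBG = 61°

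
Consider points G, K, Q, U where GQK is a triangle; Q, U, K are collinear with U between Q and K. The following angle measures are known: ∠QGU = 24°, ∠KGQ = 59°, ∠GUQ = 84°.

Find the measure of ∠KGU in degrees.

1. ∠GQU = 72°  [△GQU]
2. ∠GUK = 96°  [linear pair at U on QK]
3. ∠GQK = 72°  [U on ray QK]
4. ∠GKQ = 49°  [△GQK]
5. ∠GKU = 49°  [U on ray KQ]
6. ∠KGU = 35°  [△GUK]

∠KGU = 35°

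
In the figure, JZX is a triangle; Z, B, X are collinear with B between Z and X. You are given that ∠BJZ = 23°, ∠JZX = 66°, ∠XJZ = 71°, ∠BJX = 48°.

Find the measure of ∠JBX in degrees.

∠JBX = 89°

1. ∠JXZ = 43°  [△JZX]
2. ∠BXJ = 43°  [B on ray XZ]
3. ∠JBX = 89°  [△JBX]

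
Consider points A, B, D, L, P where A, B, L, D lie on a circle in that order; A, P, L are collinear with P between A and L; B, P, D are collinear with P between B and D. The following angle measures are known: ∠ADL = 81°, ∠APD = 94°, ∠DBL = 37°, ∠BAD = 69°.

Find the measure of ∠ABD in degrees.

∠ABD = 62°

1. ∠ABL = 99°  [cyclic ABLD, opposite ∠B+∠D]
2. ∠BPL = 94°  [vertical angles at P]
3. ∠ALB = 49°  [△BPL]
4. ∠BAL = 32°  [△ABL]
5. ∠APB = 86°  [linear pair at P on AL]
6. ∠ABD = 62°  [△APB]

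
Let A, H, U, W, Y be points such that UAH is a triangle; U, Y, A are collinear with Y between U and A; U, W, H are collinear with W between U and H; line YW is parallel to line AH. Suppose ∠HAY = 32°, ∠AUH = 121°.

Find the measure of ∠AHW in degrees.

1. ∠HAU = 32°  [Y on ray AU]
2. ∠AHU = 27°  [△UAH]
3. ∠AHW = 27°  [W on ray HU]

∠AHW = 27°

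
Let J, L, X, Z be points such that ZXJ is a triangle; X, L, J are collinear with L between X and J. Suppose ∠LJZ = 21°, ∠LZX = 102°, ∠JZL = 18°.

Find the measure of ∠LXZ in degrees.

1. ∠JLZ = 141°  [△ZLJ]
2. ∠XLZ = 39°  [linear pair at L on XJ]
3. ∠LXZ = 39°  [△ZXL]

∠LXZ = 39°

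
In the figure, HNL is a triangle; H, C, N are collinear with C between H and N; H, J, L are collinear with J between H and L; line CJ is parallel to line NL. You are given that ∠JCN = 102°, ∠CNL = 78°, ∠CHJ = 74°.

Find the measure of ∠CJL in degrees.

1. ∠HCJ = 78°  [linear pair at C on HN]
2. ∠CJH = 28°  [△HCJ]
3. ∠CJL = 152°  [linear pair at J on HL]

∠CJL = 152°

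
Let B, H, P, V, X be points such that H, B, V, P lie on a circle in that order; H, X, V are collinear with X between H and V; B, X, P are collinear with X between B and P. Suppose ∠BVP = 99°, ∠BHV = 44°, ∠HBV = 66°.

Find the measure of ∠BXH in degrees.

∠BXH = 107°

1. ∠BPV = 44°  [same arc BV]
2. ∠BVH = 70°  [△HBV]
3. ∠PBV = 37°  [△BVP]
4. ∠BXV = 73°  [△BXV]
5. ∠BXH = 107°  [linear pair at X on HV]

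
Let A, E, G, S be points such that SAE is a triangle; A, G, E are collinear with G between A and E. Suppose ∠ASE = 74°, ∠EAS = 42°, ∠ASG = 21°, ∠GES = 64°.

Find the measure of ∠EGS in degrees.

∠EGS = 63°

1. ∠GAS = 42°  [G on ray AE]
2. ∠AGS = 117°  [△SAG]
3. ∠EGS = 63°  [linear pair at G on AE]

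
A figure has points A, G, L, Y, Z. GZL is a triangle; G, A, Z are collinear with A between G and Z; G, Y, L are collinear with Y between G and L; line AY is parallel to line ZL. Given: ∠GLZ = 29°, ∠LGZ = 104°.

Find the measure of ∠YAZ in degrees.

1. ∠GZL = 47°  [△GZL]
2. ∠GAY = 47°  [AY∥ZL, corresponding at A]
3. ∠YAZ = 133°  [linear pair at A on GZ]

∠YAZ = 133°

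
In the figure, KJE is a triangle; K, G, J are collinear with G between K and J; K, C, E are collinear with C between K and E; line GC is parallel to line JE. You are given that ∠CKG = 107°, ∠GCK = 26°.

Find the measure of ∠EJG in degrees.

∠EJG = 47°

1. ∠CGK = 47°  [△KGC]
2. ∠CGJ = 133°  [linear pair at G on KJ]
3. ∠EJG = 47°  [GC∥JE, co-interior at J–G]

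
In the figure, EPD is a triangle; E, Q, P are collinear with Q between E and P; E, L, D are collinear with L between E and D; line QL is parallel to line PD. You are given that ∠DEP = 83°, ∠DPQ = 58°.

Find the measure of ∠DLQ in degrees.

∠DLQ = 141°

1. ∠DPE = 58°  [Q on ray PE]
2. ∠EDP = 39°  [△EPD]
3. ∠ELQ = 39°  [QL∥PD, corresponding at L]
4. ∠DLQ = 141°  [linear pair at L on ED]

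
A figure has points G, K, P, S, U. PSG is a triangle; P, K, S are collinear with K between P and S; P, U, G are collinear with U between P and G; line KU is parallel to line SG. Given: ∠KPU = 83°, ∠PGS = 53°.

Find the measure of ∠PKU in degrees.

1. ∠GPS = 83°  [K on PS, U on PG]
2. ∠GSP = 44°  [△PSG]
3. ∠PKU = 44°  [KU∥SG, corresponding at K]

∠PKU = 44°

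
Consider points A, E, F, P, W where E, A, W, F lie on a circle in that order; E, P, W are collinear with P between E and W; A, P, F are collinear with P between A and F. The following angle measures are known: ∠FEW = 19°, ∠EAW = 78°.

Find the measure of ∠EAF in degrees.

1. ∠EFW = 102°  [cyclic EAWF, opposite ∠A+∠F]
2. ∠EWF = 59°  [△EWF]
3. ∠EAF = 59°  [same arc EF]

∠EAF = 59°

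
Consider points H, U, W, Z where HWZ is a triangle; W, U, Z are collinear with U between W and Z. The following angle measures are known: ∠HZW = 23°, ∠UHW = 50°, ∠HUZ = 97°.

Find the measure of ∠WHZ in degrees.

∠WHZ = 110°

1. ∠HUW = 83°  [linear pair at U on WZ]
2. ∠HWU = 47°  [△HWU]
3. ∠HWZ = 47°  [U on ray WZ]
4. ∠WHZ = 110°  [△HWZ]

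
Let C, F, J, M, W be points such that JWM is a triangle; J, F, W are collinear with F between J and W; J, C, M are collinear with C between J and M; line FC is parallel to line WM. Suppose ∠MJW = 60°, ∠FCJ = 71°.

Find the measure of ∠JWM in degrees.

∠JWM = 49°

1. ∠CJF = 60°  [F on JW, C on JM]
2. ∠CFJ = 49°  [△JFC]
3. ∠JWM = 49°  [FC∥WM, corresponding at F]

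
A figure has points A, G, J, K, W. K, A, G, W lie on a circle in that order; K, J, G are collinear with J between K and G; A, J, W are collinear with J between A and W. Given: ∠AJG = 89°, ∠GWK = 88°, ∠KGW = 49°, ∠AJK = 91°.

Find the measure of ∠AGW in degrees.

1. ∠GKW = 43°  [△KGW]
2. ∠GJW = 91°  [vertical angles at J]
3. ∠GAW = 43°  [same arc GW]
4. ∠AWG = 40°  [△GJW]
5. ∠AGW = 97°  [△AGW]

∠AGW = 97°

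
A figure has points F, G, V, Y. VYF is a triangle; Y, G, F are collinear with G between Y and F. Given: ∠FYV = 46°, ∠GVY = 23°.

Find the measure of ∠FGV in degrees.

1. ∠GYV = 46°  [G on ray YF]
2. ∠VGY = 111°  [△VYG]
3. ∠FGV = 69°  [linear pair at G on YF]

∠FGV = 69°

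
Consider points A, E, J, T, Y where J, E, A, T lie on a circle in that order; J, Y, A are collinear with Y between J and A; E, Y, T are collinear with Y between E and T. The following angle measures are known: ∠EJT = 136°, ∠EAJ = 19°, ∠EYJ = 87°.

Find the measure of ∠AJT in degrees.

∠AJT = 68°

1. ∠ETJ = 19°  [same arc JE]
2. ∠AYT = 87°  [vertical angles at Y]
3. ∠JYT = 93°  [linear pair at Y on JA]
4. ∠AJT = 68°  [△JYT]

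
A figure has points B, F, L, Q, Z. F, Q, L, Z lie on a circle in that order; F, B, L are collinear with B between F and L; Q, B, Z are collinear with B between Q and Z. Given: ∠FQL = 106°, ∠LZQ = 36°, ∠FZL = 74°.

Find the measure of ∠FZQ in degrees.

1. ∠LFQ = 36°  [same arc QL]
2. ∠FLQ = 38°  [△FQL]
3. ∠FZQ = 38°  [same arc FQ]

∠FZQ = 38°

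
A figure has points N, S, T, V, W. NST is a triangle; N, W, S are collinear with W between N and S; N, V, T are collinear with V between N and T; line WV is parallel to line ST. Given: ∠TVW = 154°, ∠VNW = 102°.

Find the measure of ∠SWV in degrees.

∠SWV = 128°

1. ∠NVW = 26°  [linear pair at V on NT]
2. ∠NWV = 52°  [△NWV]
3. ∠SWV = 128°  [linear pair at W on NS]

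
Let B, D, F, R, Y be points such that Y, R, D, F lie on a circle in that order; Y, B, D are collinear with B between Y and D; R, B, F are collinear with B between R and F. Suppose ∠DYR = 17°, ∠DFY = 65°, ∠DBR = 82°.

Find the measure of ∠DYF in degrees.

1. ∠DRY = 115°  [cyclic YRDF, opposite ∠R+∠F]
2. ∠FBY = 82°  [vertical angles at B]
3. ∠RDY = 48°  [△YRD]
4. ∠RFY = 48°  [same arc YR]
5. ∠DYF = 50°  [△YBF]

∠DYF = 50°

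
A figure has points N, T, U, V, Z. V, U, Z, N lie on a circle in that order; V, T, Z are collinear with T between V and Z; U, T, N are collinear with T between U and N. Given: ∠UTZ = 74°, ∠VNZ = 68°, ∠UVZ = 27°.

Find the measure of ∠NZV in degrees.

∠NZV = 47°

1. ∠NTV = 74°  [vertical angles at T]
2. ∠UNZ = 27°  [same arc UZ]
3. ∠NTZ = 106°  [linear pair at T on VZ]
4. ∠NZV = 47°  [△ZTN]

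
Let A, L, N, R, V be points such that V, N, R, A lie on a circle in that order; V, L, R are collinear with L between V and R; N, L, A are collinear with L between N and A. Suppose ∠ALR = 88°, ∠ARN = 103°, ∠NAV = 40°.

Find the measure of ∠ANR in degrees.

∠ANR = 48°

1. ∠NLV = 88°  [vertical angles at L]
2. ∠NRV = 40°  [same arc VN]
3. ∠NLR = 92°  [linear pair at L on VR]
4. ∠ANR = 48°  [△NLR]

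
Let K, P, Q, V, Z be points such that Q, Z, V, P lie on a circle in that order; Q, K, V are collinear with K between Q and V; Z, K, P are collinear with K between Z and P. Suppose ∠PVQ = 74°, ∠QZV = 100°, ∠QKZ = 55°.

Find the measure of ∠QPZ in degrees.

∠QPZ = 29°

1. ∠QPV = 80°  [cyclic QZVP, opposite ∠Z+∠P]
2. ∠PKV = 55°  [vertical angles at K]
3. ∠PQV = 26°  [△QVP]
4. ∠PKQ = 125°  [linear pair at K on QV]
5. ∠QPZ = 29°  [△QKP]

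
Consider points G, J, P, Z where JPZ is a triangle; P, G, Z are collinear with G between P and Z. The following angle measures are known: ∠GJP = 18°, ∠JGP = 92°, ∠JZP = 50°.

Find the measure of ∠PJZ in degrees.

1. ∠GPJ = 70°  [△JPG]
2. ∠JPZ = 70°  [G on ray PZ]
3. ∠PJZ = 60°  [△JPZ]

∠PJZ = 60°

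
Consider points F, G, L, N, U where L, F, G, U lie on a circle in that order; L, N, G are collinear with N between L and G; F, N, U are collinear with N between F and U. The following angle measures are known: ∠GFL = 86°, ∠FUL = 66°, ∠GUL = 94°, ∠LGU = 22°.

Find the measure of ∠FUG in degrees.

1. ∠FGL = 66°  [same arc LF]
2. ∠FLG = 28°  [△LFG]
3. ∠FUG = 28°  [same arc FG]

∠FUG = 28°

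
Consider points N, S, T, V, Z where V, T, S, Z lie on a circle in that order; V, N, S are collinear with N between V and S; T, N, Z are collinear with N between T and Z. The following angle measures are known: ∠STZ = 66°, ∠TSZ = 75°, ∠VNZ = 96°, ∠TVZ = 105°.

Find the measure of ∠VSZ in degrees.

∠VSZ = 57°

1. ∠SZT = 39°  [△TSZ]
2. ∠SNZ = 84°  [linear pair at N on VS]
3. ∠VSZ = 57°  [△SNZ]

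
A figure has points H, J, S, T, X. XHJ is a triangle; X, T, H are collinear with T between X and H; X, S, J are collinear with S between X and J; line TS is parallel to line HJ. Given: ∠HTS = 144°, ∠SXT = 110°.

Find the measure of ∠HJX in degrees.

∠HJX = 34°

1. ∠STX = 36°  [linear pair at T on XH]
2. ∠TSX = 34°  [△XTS]
3. ∠HJX = 34°  [TS∥HJ, corresponding at S]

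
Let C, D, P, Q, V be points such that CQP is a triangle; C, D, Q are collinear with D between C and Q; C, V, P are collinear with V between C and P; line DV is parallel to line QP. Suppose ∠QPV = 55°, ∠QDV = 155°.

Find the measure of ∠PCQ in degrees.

∠PCQ = 100°

1. ∠CPQ = 55°  [V on ray PC]
2. ∠CDV = 25°  [linear pair at D on CQ]
3. ∠CVD = 55°  [DV∥QP, corresponding at V]
4. ∠DCV = 100°  [△CDV]
5. ∠PCQ = 100°  [D on CQ, V on CP]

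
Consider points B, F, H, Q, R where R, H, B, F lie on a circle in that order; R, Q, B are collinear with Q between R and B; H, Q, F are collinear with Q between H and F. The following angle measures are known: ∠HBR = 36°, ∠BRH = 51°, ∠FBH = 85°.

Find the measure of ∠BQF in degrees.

1. ∠HFR = 36°  [same arc RH]
2. ∠BFH = 51°  [same arc HB]
3. ∠FRH = 95°  [cyclic RHBF, opposite ∠R+∠B]
4. ∠FHR = 49°  [△RHF]
5. ∠FBR = 49°  [same arc RF]
6. ∠BQF = 80°  [△BQF]

∠BQF = 80°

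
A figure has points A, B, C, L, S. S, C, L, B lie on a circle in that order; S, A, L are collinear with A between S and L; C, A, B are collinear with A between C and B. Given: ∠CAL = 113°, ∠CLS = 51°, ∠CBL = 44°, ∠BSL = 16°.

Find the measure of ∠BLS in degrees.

1. ∠BAS = 113°  [vertical angles at A]
2. ∠BAL = 67°  [linear pair at A on SL]
3. ∠BLS = 69°  [△LAB]

∠BLS = 69°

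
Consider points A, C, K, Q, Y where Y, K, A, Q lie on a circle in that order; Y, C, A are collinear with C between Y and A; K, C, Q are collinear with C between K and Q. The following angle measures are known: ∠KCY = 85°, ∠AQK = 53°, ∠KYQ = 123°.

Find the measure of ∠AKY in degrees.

1. ∠ACK = 95°  [linear pair at C on YA]
2. ∠AYK = 53°  [same arc KA]
3. ∠KAQ = 57°  [cyclic YKAQ, opposite ∠Y+∠A]
4. ∠AKQ = 70°  [△KAQ]
5. ∠KAY = 15°  [△KCA]
6. ∠AKY = 112°  [△YKA]

∠AKY = 112°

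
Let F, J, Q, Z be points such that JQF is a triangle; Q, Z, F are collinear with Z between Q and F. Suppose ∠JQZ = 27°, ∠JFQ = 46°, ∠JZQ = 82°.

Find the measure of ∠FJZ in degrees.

1. ∠JFZ = 46°  [Z on ray FQ]
2. ∠FZJ = 98°  [linear pair at Z on QF]
3. ∠FJZ = 36°  [△JZF]

∠FJZ = 36°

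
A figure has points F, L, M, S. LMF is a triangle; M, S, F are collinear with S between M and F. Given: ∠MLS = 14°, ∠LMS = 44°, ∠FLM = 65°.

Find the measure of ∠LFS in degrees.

∠LFS = 71°

1. ∠FML = 44°  [S on ray MF]
2. ∠LFM = 71°  [△LMF]
3. ∠LFS = 71°  [S on ray FM]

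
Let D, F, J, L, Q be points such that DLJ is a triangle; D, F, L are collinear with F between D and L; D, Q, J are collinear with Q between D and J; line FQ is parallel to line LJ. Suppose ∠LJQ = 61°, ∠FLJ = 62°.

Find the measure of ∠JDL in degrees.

1. ∠DJL = 61°  [Q on ray JD]
2. ∠DLJ = 62°  [F on ray LD]
3. ∠JDL = 57°  [△DLJ]

∠JDL = 57°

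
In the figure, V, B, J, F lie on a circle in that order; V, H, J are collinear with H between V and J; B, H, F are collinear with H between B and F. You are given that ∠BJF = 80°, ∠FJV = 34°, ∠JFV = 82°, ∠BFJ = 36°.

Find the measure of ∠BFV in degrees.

∠BFV = 46°

1. ∠BVF = 100°  [cyclic VBJF, opposite ∠V+∠J]
2. ∠FBV = 34°  [same arc VF]
3. ∠BFV = 46°  [△VBF]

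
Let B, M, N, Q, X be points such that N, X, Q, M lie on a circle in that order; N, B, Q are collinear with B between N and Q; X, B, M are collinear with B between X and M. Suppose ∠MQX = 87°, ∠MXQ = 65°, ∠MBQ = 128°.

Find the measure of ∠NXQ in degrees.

∠NXQ = 89°

1. ∠QMX = 28°  [△XQM]
2. ∠MNQ = 65°  [same arc QM]
3. ∠MQN = 24°  [△QBM]
4. ∠NMQ = 91°  [△NQM]
5. ∠NXQ = 89°  [cyclic NXQM, opposite ∠X+∠M]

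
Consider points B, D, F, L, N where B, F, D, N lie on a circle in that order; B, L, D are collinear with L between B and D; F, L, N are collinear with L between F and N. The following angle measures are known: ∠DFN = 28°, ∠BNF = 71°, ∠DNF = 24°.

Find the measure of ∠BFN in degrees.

1. ∠FDN = 128°  [△FDN]
2. ∠FBN = 52°  [cyclic BFDN, opposite ∠B+∠D]
3. ∠BFN = 57°  [△BFN]

∠BFN = 57°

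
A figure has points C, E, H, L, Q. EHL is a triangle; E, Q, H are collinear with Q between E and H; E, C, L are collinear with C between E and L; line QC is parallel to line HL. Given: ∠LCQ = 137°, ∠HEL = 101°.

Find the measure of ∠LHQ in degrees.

∠LHQ = 36°

1. ∠ECQ = 43°  [linear pair at C on EL]
2. ∠CEQ = 101°  [Q on EH, C on EL]
3. ∠CQE = 36°  [△EQC]
4. ∠CQH = 144°  [linear pair at Q on EH]
5. ∠LHQ = 36°  [QC∥HL, co-interior at H–Q]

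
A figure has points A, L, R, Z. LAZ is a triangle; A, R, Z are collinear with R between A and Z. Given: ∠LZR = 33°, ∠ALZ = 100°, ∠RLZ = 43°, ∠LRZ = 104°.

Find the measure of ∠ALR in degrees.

∠ALR = 57°

1. ∠AZL = 33°  [R on ray ZA]
2. ∠LAZ = 47°  [△LAZ]
3. ∠ARL = 76°  [linear pair at R on AZ]
4. ∠LAR = 47°  [R on ray AZ]
5. ∠ALR = 57°  [△LAR]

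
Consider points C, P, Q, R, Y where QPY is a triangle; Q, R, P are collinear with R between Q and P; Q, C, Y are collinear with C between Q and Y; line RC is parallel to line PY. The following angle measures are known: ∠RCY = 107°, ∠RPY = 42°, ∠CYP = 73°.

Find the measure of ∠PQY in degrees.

1. ∠QPY = 42°  [R on ray PQ]
2. ∠PYQ = 73°  [C on ray YQ]
3. ∠PQY = 65°  [△QPY]

∠PQY = 65°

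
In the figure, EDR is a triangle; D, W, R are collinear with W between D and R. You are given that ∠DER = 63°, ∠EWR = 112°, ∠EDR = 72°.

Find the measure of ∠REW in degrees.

1. ∠DRE = 45°  [△EDR]
2. ∠ERW = 45°  [W on ray RD]
3. ∠REW = 23°  [△EWR]

∠REW = 23°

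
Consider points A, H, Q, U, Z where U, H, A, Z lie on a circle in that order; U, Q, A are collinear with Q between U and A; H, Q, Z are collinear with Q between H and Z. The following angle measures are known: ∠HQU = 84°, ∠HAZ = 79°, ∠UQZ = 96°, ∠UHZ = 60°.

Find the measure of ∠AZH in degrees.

1. ∠AQZ = 84°  [vertical angles at Q]
2. ∠UAZ = 60°  [same arc UZ]
3. ∠AZH = 36°  [△AQZ]

∠AZH = 36°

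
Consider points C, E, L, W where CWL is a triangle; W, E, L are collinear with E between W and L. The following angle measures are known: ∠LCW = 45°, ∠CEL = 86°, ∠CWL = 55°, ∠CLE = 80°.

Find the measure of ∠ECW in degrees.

1. ∠CEW = 94°  [linear pair at E on WL]
2. ∠CWE = 55°  [E on ray WL]
3. ∠ECW = 31°  [△CWE]

∠ECW = 31°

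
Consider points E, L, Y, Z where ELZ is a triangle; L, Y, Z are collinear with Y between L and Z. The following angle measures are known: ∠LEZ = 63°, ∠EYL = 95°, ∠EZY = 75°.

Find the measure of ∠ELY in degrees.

1. ∠EZL = 75°  [Y on ray ZL]
2. ∠ELZ = 42°  [△ELZ]
3. ∠ELY = 42°  [Y on ray LZ]

∠ELY = 42°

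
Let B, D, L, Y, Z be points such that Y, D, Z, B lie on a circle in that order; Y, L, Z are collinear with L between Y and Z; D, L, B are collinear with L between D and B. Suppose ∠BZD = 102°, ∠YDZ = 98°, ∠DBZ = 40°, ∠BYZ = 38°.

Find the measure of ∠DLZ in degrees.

1. ∠BDZ = 38°  [△DZB]
2. ∠DYZ = 40°  [same arc DZ]
3. ∠DZY = 42°  [△YDZ]
4. ∠DLZ = 100°  [△DLZ]

∠DLZ = 100°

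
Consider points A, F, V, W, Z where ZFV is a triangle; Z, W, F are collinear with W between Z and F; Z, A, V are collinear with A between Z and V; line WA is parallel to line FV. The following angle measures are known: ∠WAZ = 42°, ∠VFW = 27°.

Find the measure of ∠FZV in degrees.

1. ∠FVZ = 42°  [WA∥FV, corresponding at A]
2. ∠VFZ = 27°  [W on ray FZ]
3. ∠FZV = 111°  [△ZFV]

∠FZV = 111°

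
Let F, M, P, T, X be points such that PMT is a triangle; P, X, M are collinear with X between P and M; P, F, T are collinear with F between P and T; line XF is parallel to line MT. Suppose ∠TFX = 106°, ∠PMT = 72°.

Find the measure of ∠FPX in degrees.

∠FPX = 34°

1. ∠PFX = 74°  [linear pair at F on PT]
2. ∠FXP = 72°  [XF∥MT, corresponding at X]
3. ∠FPX = 34°  [△PXF]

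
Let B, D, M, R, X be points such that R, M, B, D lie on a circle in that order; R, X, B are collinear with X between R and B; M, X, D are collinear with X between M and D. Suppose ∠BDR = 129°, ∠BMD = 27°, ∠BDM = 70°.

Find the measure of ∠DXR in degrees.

1. ∠BMR = 51°  [cyclic RMBD, opposite ∠M+∠D]
2. ∠BRD = 27°  [same arc BD]
3. ∠BRM = 70°  [same arc MB]
4. ∠MBR = 59°  [△RMB]
5. ∠MDR = 59°  [same arc RM]
6. ∠DXR = 94°  [△RXD]

∠DXR = 94°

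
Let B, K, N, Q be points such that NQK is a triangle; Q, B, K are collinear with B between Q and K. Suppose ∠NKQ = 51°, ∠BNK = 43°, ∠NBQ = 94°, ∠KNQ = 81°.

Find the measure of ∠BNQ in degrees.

∠BNQ = 38°

1. ∠KQN = 48°  [△NQK]
2. ∠BQN = 48°  [B on ray QK]
3. ∠BNQ = 38°  [△NQB]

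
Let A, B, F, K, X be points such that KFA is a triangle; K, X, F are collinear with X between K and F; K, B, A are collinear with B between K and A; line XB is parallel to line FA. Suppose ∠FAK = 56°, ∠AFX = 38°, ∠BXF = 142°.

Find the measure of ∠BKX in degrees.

1. ∠KBX = 56°  [XB∥FA, corresponding at B]
2. ∠BXK = 38°  [linear pair at X on KF]
3. ∠BKX = 86°  [△KXB]

∠BKX = 86°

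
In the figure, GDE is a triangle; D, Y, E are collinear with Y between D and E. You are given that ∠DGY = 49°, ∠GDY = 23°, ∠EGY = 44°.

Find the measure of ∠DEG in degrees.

∠DEG = 64°

1. ∠DYG = 108°  [△GDY]
2. ∠EYG = 72°  [linear pair at Y on DE]
3. ∠GEY = 64°  [△GYE]
4. ∠DEG = 64°  [Y on ray ED]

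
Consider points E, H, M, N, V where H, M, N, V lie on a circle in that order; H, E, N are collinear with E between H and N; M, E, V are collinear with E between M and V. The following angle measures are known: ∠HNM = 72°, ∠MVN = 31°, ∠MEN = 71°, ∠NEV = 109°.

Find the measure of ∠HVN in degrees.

∠HVN = 103°

1. ∠HVM = 72°  [same arc HM]
2. ∠HNV = 40°  [△NEV]
3. ∠HEV = 71°  [vertical angles at E]
4. ∠NHV = 37°  [△HEV]
5. ∠HVN = 103°  [△HNV]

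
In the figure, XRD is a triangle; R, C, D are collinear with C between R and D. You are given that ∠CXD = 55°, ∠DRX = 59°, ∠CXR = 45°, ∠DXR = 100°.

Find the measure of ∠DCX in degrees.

∠DCX = 104°

1. ∠CRX = 59°  [C on ray RD]
2. ∠RCX = 76°  [△XRC]
3. ∠DCX = 104°  [linear pair at C on RD]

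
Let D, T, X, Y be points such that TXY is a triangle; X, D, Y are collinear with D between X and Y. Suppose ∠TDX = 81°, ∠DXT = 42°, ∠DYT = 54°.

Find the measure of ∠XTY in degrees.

∠XTY = 84°

1. ∠TXY = 42°  [D on ray XY]
2. ∠TYX = 54°  [D on ray YX]
3. ∠XTY = 84°  [△TXY]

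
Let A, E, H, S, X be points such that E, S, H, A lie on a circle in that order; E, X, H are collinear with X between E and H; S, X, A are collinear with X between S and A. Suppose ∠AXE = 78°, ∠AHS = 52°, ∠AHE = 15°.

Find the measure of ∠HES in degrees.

∠HES = 63°

1. ∠HXS = 78°  [vertical angles at X]
2. ∠ASE = 15°  [same arc EA]
3. ∠EXS = 102°  [linear pair at X on EH]
4. ∠HES = 63°  [△EXS]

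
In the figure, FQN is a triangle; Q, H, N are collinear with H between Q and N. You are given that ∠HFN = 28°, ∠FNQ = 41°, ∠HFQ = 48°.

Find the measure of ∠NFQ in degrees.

1. ∠FNH = 41°  [H on ray NQ]
2. ∠FHN = 111°  [△FHN]
3. ∠FHQ = 69°  [linear pair at H on QN]
4. ∠FQH = 63°  [△FQH]
5. ∠FQN = 63°  [H on ray QN]
6. ∠NFQ = 76°  [△FQN]

∠NFQ = 76°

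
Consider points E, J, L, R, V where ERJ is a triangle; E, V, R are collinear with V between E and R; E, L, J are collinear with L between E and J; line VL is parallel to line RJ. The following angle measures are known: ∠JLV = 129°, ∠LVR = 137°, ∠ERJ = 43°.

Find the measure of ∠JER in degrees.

1. ∠ELV = 51°  [linear pair at L on EJ]
2. ∠EVL = 43°  [linear pair at V on ER]
3. ∠LEV = 86°  [△EVL]
4. ∠JER = 86°  [V on ER, L on EJ]

∠JER = 86°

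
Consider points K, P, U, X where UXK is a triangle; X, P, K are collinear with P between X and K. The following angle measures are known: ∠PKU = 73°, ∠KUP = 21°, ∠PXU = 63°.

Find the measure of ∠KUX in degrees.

∠KUX = 44°

1. ∠UKX = 73°  [P on ray KX]
2. ∠KXU = 63°  [P on ray XK]
3. ∠KUX = 44°  [△UXK]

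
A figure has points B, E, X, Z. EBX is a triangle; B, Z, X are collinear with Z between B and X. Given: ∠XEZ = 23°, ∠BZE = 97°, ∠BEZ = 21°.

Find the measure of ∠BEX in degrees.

1. ∠EBZ = 62°  [△EBZ]
2. ∠EZX = 83°  [linear pair at Z on BX]
3. ∠EBX = 62°  [Z on ray BX]
4. ∠EXZ = 74°  [△EZX]
5. ∠BXE = 74°  [Z on ray XB]
6. ∠BEX = 44°  [△EBX]

∠BEX = 44°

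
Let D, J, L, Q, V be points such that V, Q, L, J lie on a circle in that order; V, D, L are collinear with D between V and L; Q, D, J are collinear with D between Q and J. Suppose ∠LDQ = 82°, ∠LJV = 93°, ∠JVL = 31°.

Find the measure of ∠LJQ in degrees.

1. ∠JDV = 82°  [vertical angles at D]
2. ∠JLV = 56°  [△VLJ]
3. ∠JDL = 98°  [linear pair at D on VL]
4. ∠LJQ = 26°  [△LDJ]

∠LJQ = 26°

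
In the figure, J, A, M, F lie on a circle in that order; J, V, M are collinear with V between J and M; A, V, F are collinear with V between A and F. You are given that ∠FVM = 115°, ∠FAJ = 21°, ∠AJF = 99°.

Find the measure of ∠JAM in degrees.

∠JAM = 76°

1. ∠AVJ = 115°  [vertical angles at V]
2. ∠AFJ = 60°  [△JAF]
3. ∠AJM = 44°  [△JVA]
4. ∠AMJ = 60°  [same arc JA]
5. ∠JAM = 76°  [△JAM]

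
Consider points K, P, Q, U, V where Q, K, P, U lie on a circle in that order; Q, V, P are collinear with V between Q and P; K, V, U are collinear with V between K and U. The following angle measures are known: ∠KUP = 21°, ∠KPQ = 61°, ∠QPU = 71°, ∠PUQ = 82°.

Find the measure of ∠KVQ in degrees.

∠KVQ = 88°

1. ∠KQP = 21°  [same arc KP]
2. ∠QKU = 71°  [same arc QU]
3. ∠KVQ = 88°  [△QVK]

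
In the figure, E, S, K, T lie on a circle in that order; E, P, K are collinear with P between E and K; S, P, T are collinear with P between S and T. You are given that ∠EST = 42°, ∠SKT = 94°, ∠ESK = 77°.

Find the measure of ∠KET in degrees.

1. ∠EKT = 42°  [same arc ET]
2. ∠ETK = 103°  [cyclic ESKT, opposite ∠S+∠T]
3. ∠KET = 35°  [△EKT]

∠KET = 35°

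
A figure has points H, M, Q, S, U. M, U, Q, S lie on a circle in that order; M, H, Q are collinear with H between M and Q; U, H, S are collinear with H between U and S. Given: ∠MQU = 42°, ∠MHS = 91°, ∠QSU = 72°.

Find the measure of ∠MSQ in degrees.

∠MSQ = 114°

1. ∠MSU = 42°  [same arc MU]
2. ∠QHS = 89°  [linear pair at H on MQ]
3. ∠QMS = 47°  [△MHS]
4. ∠MQS = 19°  [△QHS]
5. ∠MSQ = 114°  [△MQS]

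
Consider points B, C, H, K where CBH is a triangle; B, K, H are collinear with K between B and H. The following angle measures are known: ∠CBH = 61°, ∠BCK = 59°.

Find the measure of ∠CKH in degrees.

1. ∠CBK = 61°  [K on ray BH]
2. ∠BKC = 60°  [△CBK]
3. ∠CKH = 120°  [linear pair at K on BH]

∠CKH = 120°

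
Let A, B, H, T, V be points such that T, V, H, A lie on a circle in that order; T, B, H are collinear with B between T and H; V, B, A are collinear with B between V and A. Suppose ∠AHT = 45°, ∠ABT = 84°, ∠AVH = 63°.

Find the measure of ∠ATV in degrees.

1. ∠AVT = 45°  [same arc TA]
2. ∠ATH = 63°  [same arc HA]
3. ∠TAV = 33°  [△TBA]
4. ∠ATV = 102°  [△TVA]

∠ATV = 102°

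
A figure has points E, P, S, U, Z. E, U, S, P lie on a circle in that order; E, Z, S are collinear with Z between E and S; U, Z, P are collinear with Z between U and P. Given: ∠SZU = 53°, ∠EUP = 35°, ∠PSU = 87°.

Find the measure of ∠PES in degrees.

1. ∠EZP = 53°  [vertical angles at Z]
2. ∠PEU = 93°  [cyclic EUSP, opposite ∠E+∠S]
3. ∠EPU = 52°  [△EUP]
4. ∠PES = 75°  [△EZP]

∠PES = 75°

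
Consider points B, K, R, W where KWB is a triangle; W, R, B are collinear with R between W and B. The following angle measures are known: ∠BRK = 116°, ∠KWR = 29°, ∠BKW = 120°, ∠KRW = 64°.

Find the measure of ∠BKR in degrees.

∠BKR = 33°

1. ∠BWK = 29°  [R on ray WB]
2. ∠KBW = 31°  [△KWB]
3. ∠KBR = 31°  [R on ray BW]
4. ∠BKR = 33°  [△KRB]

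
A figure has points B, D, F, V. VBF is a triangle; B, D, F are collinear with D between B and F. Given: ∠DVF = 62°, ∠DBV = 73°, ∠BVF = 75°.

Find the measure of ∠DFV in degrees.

∠DFV = 32°

1. ∠FBV = 73°  [D on ray BF]
2. ∠BFV = 32°  [△VBF]
3. ∠DFV = 32°  [D on ray FB]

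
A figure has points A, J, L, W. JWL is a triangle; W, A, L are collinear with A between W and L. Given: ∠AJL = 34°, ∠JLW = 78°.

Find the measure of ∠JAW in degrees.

1. ∠ALJ = 78°  [A on ray LW]
2. ∠JAL = 68°  [△JAL]
3. ∠JAW = 112°  [linear pair at A on WL]

∠JAW = 112°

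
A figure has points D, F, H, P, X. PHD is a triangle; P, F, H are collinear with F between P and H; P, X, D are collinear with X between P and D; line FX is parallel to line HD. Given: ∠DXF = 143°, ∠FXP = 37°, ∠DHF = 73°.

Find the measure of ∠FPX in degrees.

∠FPX = 70°

1. ∠HDP = 37°  [FX∥HD, corresponding at X]
2. ∠DHP = 73°  [F on ray HP]
3. ∠DPH = 70°  [△PHD]
4. ∠FPX = 70°  [F on PH, X on PD]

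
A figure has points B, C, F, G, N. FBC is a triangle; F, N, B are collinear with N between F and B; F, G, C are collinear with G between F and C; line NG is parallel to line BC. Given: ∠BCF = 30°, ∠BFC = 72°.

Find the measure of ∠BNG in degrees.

1. ∠CBF = 78°  [△FBC]
2. ∠FNG = 78°  [NG∥BC, corresponding at N]
3. ∠BNG = 102°  [linear pair at N on FB]

∠BNG = 102°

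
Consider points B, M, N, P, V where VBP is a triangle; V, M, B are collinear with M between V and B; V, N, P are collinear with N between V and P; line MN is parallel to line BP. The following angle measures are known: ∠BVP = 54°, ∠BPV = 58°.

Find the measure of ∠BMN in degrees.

∠BMN = 112°

1. ∠PBV = 68°  [△VBP]
2. ∠NMV = 68°  [MN∥BP, corresponding at M]
3. ∠BMN = 112°  [linear pair at M on VB]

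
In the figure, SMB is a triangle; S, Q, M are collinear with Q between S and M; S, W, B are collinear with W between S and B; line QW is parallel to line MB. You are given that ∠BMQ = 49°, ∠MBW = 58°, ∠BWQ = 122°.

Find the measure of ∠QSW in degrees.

∠QSW = 73°

1. ∠BMS = 49°  [Q on ray MS]
2. ∠QWS = 58°  [linear pair at W on SB]
3. ∠SQW = 49°  [QW∥MB, corresponding at Q]
4. ∠QSW = 73°  [△SQW]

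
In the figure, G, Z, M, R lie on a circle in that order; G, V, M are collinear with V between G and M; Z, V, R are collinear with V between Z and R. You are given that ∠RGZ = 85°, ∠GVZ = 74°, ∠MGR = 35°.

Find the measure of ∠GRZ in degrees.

∠GRZ = 39°

1. ∠MVR = 74°  [vertical angles at V]
2. ∠GVR = 106°  [linear pair at V on GM]
3. ∠GRZ = 39°  [△GVR]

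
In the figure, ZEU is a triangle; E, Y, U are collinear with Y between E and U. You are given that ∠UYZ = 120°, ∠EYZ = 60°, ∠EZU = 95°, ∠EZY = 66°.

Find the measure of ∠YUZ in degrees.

1. ∠YEZ = 54°  [△ZEY]
2. ∠UEZ = 54°  [Y on ray EU]
3. ∠EUZ = 31°  [△ZEU]
4. ∠YUZ = 31°  [Y on ray UE]

∠YUZ = 31°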